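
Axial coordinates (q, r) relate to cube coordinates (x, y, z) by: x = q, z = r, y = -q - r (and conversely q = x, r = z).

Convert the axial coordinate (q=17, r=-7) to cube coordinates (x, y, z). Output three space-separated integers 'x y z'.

Answer: 17 -10 -7

Derivation:
x = q = 17
z = r = -7
y = -x - z = -(17) - (-7) = -10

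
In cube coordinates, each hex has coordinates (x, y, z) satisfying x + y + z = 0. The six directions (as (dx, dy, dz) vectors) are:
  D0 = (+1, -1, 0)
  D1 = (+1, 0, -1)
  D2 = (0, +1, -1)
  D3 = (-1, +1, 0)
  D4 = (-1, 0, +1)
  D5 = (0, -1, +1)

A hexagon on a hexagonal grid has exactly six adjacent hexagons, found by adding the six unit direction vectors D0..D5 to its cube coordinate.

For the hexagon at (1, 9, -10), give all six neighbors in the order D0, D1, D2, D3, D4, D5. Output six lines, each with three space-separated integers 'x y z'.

Answer: 2 8 -10
2 9 -11
1 10 -11
0 10 -10
0 9 -9
1 8 -9

Derivation:
Center: (1, 9, -10). Add each direction:
  D0: (1, 9, -10) + (1, -1, 0) = (2, 8, -10)
  D1: (1, 9, -10) + (1, 0, -1) = (2, 9, -11)
  D2: (1, 9, -10) + (0, 1, -1) = (1, 10, -11)
  D3: (1, 9, -10) + (-1, 1, 0) = (0, 10, -10)
  D4: (1, 9, -10) + (-1, 0, 1) = (0, 9, -9)
  D5: (1, 9, -10) + (0, -1, 1) = (1, 8, -9)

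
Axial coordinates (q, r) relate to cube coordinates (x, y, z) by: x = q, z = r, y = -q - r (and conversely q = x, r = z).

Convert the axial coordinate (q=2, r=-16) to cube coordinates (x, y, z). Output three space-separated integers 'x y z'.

x = q = 2
z = r = -16
y = -x - z = -(2) - (-16) = 14

Answer: 2 14 -16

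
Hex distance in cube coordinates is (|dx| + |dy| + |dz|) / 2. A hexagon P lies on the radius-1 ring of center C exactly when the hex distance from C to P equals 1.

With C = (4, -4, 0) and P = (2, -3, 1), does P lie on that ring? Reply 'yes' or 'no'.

Answer: no

Derivation:
|px - cx| = |2 - 4| = 2
|py - cy| = |-3 - (-4)| = 1
|pz - cz| = |1 - 0| = 1
distance = (2+1+1)/2 = 4/2 = 2
radius = 1; distance != radius -> no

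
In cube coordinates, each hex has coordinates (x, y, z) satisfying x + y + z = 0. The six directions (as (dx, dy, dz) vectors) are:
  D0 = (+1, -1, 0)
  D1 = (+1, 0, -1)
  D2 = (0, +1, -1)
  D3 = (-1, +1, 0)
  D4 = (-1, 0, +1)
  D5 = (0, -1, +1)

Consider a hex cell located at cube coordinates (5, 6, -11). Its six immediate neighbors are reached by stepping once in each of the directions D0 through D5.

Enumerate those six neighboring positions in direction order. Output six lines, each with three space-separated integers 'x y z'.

Center: (5, 6, -11). Add each direction:
  D0: (5, 6, -11) + (1, -1, 0) = (6, 5, -11)
  D1: (5, 6, -11) + (1, 0, -1) = (6, 6, -12)
  D2: (5, 6, -11) + (0, 1, -1) = (5, 7, -12)
  D3: (5, 6, -11) + (-1, 1, 0) = (4, 7, -11)
  D4: (5, 6, -11) + (-1, 0, 1) = (4, 6, -10)
  D5: (5, 6, -11) + (0, -1, 1) = (5, 5, -10)

Answer: 6 5 -11
6 6 -12
5 7 -12
4 7 -11
4 6 -10
5 5 -10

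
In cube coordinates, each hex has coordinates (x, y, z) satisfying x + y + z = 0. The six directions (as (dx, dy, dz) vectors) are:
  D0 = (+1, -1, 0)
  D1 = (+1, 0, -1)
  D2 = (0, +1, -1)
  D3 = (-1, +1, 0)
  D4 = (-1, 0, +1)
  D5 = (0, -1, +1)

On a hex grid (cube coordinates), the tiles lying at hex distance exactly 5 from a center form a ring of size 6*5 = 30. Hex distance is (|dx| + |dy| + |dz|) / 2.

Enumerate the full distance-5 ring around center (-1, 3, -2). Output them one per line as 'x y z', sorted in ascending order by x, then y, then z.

Walk ring at distance 5 from (-1, 3, -2):
Start at center + D4*5 = (-6, 3, 3)
  hex 0: (-6, 3, 3)
  hex 1: (-5, 2, 3)
  hex 2: (-4, 1, 3)
  hex 3: (-3, 0, 3)
  hex 4: (-2, -1, 3)
  hex 5: (-1, -2, 3)
  hex 6: (0, -2, 2)
  hex 7: (1, -2, 1)
  hex 8: (2, -2, 0)
  hex 9: (3, -2, -1)
  hex 10: (4, -2, -2)
  hex 11: (4, -1, -3)
  hex 12: (4, 0, -4)
  hex 13: (4, 1, -5)
  hex 14: (4, 2, -6)
  hex 15: (4, 3, -7)
  hex 16: (3, 4, -7)
  hex 17: (2, 5, -7)
  hex 18: (1, 6, -7)
  hex 19: (0, 7, -7)
  hex 20: (-1, 8, -7)
  hex 21: (-2, 8, -6)
  hex 22: (-3, 8, -5)
  hex 23: (-4, 8, -4)
  hex 24: (-5, 8, -3)
  hex 25: (-6, 8, -2)
  hex 26: (-6, 7, -1)
  hex 27: (-6, 6, 0)
  hex 28: (-6, 5, 1)
  hex 29: (-6, 4, 2)
Sorted: 30 hexes.

Answer: -6 3 3
-6 4 2
-6 5 1
-6 6 0
-6 7 -1
-6 8 -2
-5 2 3
-5 8 -3
-4 1 3
-4 8 -4
-3 0 3
-3 8 -5
-2 -1 3
-2 8 -6
-1 -2 3
-1 8 -7
0 -2 2
0 7 -7
1 -2 1
1 6 -7
2 -2 0
2 5 -7
3 -2 -1
3 4 -7
4 -2 -2
4 -1 -3
4 0 -4
4 1 -5
4 2 -6
4 3 -7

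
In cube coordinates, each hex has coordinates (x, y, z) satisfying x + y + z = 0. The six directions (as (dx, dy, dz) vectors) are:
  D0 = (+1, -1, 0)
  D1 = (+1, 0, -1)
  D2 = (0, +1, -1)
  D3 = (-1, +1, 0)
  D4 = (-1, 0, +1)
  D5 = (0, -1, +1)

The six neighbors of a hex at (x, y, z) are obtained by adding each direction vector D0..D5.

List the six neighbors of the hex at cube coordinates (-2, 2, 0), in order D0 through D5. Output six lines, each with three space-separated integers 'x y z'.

Answer: -1 1 0
-1 2 -1
-2 3 -1
-3 3 0
-3 2 1
-2 1 1

Derivation:
Center: (-2, 2, 0). Add each direction:
  D0: (-2, 2, 0) + (1, -1, 0) = (-1, 1, 0)
  D1: (-2, 2, 0) + (1, 0, -1) = (-1, 2, -1)
  D2: (-2, 2, 0) + (0, 1, -1) = (-2, 3, -1)
  D3: (-2, 2, 0) + (-1, 1, 0) = (-3, 3, 0)
  D4: (-2, 2, 0) + (-1, 0, 1) = (-3, 2, 1)
  D5: (-2, 2, 0) + (0, -1, 1) = (-2, 1, 1)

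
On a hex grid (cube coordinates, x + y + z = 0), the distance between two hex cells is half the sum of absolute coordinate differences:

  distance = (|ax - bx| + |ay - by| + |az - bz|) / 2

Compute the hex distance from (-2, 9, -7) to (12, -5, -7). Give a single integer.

Answer: 14

Derivation:
|ax - bx| = |-2 - 12| = 14
|ay - by| = |9 - (-5)| = 14
|az - bz| = |-7 - (-7)| = 0
distance = (14 + 14 + 0) / 2 = 28 / 2 = 14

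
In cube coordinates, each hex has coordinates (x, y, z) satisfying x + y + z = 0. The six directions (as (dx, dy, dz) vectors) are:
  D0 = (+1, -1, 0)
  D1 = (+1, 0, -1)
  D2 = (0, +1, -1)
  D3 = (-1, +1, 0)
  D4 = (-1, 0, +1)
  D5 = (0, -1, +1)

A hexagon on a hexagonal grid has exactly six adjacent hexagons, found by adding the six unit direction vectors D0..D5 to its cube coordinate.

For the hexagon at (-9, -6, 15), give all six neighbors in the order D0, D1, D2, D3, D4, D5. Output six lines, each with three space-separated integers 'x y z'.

Answer: -8 -7 15
-8 -6 14
-9 -5 14
-10 -5 15
-10 -6 16
-9 -7 16

Derivation:
Center: (-9, -6, 15). Add each direction:
  D0: (-9, -6, 15) + (1, -1, 0) = (-8, -7, 15)
  D1: (-9, -6, 15) + (1, 0, -1) = (-8, -6, 14)
  D2: (-9, -6, 15) + (0, 1, -1) = (-9, -5, 14)
  D3: (-9, -6, 15) + (-1, 1, 0) = (-10, -5, 15)
  D4: (-9, -6, 15) + (-1, 0, 1) = (-10, -6, 16)
  D5: (-9, -6, 15) + (0, -1, 1) = (-9, -7, 16)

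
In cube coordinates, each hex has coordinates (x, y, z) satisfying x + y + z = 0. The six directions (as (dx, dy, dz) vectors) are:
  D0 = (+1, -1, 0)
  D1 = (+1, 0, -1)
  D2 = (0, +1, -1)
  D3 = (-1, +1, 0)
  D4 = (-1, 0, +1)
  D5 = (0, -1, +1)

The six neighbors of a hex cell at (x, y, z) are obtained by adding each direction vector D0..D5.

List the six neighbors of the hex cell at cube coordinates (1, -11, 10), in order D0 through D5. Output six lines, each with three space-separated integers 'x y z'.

Answer: 2 -12 10
2 -11 9
1 -10 9
0 -10 10
0 -11 11
1 -12 11

Derivation:
Center: (1, -11, 10). Add each direction:
  D0: (1, -11, 10) + (1, -1, 0) = (2, -12, 10)
  D1: (1, -11, 10) + (1, 0, -1) = (2, -11, 9)
  D2: (1, -11, 10) + (0, 1, -1) = (1, -10, 9)
  D3: (1, -11, 10) + (-1, 1, 0) = (0, -10, 10)
  D4: (1, -11, 10) + (-1, 0, 1) = (0, -11, 11)
  D5: (1, -11, 10) + (0, -1, 1) = (1, -12, 11)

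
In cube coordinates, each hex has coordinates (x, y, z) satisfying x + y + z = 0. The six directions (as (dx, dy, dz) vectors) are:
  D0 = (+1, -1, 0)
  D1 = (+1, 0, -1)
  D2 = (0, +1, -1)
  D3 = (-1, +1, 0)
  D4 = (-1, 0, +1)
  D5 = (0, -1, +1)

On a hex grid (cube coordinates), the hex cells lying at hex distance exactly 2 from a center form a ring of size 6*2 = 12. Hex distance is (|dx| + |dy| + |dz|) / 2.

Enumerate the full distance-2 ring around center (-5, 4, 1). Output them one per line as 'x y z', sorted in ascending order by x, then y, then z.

Answer: -7 4 3
-7 5 2
-7 6 1
-6 3 3
-6 6 0
-5 2 3
-5 6 -1
-4 2 2
-4 5 -1
-3 2 1
-3 3 0
-3 4 -1

Derivation:
Walk ring at distance 2 from (-5, 4, 1):
Start at center + D4*2 = (-7, 4, 3)
  hex 0: (-7, 4, 3)
  hex 1: (-6, 3, 3)
  hex 2: (-5, 2, 3)
  hex 3: (-4, 2, 2)
  hex 4: (-3, 2, 1)
  hex 5: (-3, 3, 0)
  hex 6: (-3, 4, -1)
  hex 7: (-4, 5, -1)
  hex 8: (-5, 6, -1)
  hex 9: (-6, 6, 0)
  hex 10: (-7, 6, 1)
  hex 11: (-7, 5, 2)
Sorted: 12 hexes.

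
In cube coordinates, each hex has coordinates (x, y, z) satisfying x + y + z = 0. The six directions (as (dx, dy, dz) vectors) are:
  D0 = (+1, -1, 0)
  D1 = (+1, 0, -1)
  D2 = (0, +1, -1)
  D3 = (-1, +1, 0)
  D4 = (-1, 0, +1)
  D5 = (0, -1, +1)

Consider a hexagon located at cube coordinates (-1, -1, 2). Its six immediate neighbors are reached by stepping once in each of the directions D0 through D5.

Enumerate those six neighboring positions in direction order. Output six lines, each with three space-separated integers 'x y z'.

Center: (-1, -1, 2). Add each direction:
  D0: (-1, -1, 2) + (1, -1, 0) = (0, -2, 2)
  D1: (-1, -1, 2) + (1, 0, -1) = (0, -1, 1)
  D2: (-1, -1, 2) + (0, 1, -1) = (-1, 0, 1)
  D3: (-1, -1, 2) + (-1, 1, 0) = (-2, 0, 2)
  D4: (-1, -1, 2) + (-1, 0, 1) = (-2, -1, 3)
  D5: (-1, -1, 2) + (0, -1, 1) = (-1, -2, 3)

Answer: 0 -2 2
0 -1 1
-1 0 1
-2 0 2
-2 -1 3
-1 -2 3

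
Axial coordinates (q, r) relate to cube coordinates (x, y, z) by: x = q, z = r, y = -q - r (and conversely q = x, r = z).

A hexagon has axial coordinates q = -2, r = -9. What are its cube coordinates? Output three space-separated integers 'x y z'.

Answer: -2 11 -9

Derivation:
x = q = -2
z = r = -9
y = -x - z = -(-2) - (-9) = 11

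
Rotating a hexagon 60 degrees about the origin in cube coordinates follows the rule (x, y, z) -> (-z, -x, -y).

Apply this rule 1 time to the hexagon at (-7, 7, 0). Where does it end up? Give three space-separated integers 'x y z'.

Start: (-7, 7, 0)
Step 1: (-7, 7, 0) -> (-(0), -(-7), -(7)) = (0, 7, -7)

Answer: 0 7 -7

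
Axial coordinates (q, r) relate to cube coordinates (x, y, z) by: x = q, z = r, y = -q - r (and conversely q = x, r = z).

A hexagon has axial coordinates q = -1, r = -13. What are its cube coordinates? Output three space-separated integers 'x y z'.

x = q = -1
z = r = -13
y = -x - z = -(-1) - (-13) = 14

Answer: -1 14 -13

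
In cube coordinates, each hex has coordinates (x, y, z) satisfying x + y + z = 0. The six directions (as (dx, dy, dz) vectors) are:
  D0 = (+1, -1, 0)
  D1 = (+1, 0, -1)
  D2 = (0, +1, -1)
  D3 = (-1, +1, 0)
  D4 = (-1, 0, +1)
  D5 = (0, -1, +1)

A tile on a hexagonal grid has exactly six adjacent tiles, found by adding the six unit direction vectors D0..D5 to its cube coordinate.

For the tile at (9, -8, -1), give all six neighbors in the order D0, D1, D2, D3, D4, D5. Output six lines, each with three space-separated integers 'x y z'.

Answer: 10 -9 -1
10 -8 -2
9 -7 -2
8 -7 -1
8 -8 0
9 -9 0

Derivation:
Center: (9, -8, -1). Add each direction:
  D0: (9, -8, -1) + (1, -1, 0) = (10, -9, -1)
  D1: (9, -8, -1) + (1, 0, -1) = (10, -8, -2)
  D2: (9, -8, -1) + (0, 1, -1) = (9, -7, -2)
  D3: (9, -8, -1) + (-1, 1, 0) = (8, -7, -1)
  D4: (9, -8, -1) + (-1, 0, 1) = (8, -8, 0)
  D5: (9, -8, -1) + (0, -1, 1) = (9, -9, 0)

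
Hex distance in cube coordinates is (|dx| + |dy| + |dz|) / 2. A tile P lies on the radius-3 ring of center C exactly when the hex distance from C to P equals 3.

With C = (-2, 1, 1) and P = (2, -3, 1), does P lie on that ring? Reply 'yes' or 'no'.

|px - cx| = |2 - (-2)| = 4
|py - cy| = |-3 - 1| = 4
|pz - cz| = |1 - 1| = 0
distance = (4+4+0)/2 = 8/2 = 4
radius = 3; distance != radius -> no

Answer: no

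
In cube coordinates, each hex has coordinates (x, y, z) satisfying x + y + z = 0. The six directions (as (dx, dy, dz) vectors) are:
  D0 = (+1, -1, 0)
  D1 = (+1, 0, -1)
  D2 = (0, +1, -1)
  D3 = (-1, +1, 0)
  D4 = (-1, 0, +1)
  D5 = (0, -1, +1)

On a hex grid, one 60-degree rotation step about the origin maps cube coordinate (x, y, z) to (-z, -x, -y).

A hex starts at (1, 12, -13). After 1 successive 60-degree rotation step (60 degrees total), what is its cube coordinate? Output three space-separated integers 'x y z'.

Start: (1, 12, -13)
Step 1: (1, 12, -13) -> (-(-13), -(1), -(12)) = (13, -1, -12)

Answer: 13 -1 -12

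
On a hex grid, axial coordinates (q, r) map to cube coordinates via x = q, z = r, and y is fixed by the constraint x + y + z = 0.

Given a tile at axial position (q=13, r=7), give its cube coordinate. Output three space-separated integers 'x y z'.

x = q = 13
z = r = 7
y = -x - z = -(13) - (7) = -20

Answer: 13 -20 7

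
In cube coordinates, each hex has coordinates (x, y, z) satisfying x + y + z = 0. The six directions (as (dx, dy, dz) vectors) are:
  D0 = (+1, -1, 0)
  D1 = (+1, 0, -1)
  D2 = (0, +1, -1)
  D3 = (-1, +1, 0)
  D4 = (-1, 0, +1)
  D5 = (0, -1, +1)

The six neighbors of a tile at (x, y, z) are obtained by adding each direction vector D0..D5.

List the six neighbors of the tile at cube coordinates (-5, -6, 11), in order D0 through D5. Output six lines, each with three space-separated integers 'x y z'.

Answer: -4 -7 11
-4 -6 10
-5 -5 10
-6 -5 11
-6 -6 12
-5 -7 12

Derivation:
Center: (-5, -6, 11). Add each direction:
  D0: (-5, -6, 11) + (1, -1, 0) = (-4, -7, 11)
  D1: (-5, -6, 11) + (1, 0, -1) = (-4, -6, 10)
  D2: (-5, -6, 11) + (0, 1, -1) = (-5, -5, 10)
  D3: (-5, -6, 11) + (-1, 1, 0) = (-6, -5, 11)
  D4: (-5, -6, 11) + (-1, 0, 1) = (-6, -6, 12)
  D5: (-5, -6, 11) + (0, -1, 1) = (-5, -7, 12)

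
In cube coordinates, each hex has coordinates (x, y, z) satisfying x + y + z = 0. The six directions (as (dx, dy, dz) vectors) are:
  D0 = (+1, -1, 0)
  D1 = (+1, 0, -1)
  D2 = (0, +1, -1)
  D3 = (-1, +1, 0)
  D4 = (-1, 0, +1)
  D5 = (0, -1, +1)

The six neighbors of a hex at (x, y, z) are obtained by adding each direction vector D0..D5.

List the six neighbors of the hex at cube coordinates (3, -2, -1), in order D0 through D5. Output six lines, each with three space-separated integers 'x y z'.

Center: (3, -2, -1). Add each direction:
  D0: (3, -2, -1) + (1, -1, 0) = (4, -3, -1)
  D1: (3, -2, -1) + (1, 0, -1) = (4, -2, -2)
  D2: (3, -2, -1) + (0, 1, -1) = (3, -1, -2)
  D3: (3, -2, -1) + (-1, 1, 0) = (2, -1, -1)
  D4: (3, -2, -1) + (-1, 0, 1) = (2, -2, 0)
  D5: (3, -2, -1) + (0, -1, 1) = (3, -3, 0)

Answer: 4 -3 -1
4 -2 -2
3 -1 -2
2 -1 -1
2 -2 0
3 -3 0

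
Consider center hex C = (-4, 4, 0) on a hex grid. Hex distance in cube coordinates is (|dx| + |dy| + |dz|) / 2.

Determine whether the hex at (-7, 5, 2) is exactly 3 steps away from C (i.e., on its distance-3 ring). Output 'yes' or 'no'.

|px - cx| = |-7 - (-4)| = 3
|py - cy| = |5 - 4| = 1
|pz - cz| = |2 - 0| = 2
distance = (3+1+2)/2 = 6/2 = 3
radius = 3; distance == radius -> yes

Answer: yes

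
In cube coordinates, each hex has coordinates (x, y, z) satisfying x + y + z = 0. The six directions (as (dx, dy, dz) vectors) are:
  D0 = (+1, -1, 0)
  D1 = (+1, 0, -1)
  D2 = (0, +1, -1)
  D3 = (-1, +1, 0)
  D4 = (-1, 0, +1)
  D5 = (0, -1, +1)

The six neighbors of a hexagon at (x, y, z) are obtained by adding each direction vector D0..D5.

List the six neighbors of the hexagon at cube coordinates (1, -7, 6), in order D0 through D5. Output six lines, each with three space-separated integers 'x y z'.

Center: (1, -7, 6). Add each direction:
  D0: (1, -7, 6) + (1, -1, 0) = (2, -8, 6)
  D1: (1, -7, 6) + (1, 0, -1) = (2, -7, 5)
  D2: (1, -7, 6) + (0, 1, -1) = (1, -6, 5)
  D3: (1, -7, 6) + (-1, 1, 0) = (0, -6, 6)
  D4: (1, -7, 6) + (-1, 0, 1) = (0, -7, 7)
  D5: (1, -7, 6) + (0, -1, 1) = (1, -8, 7)

Answer: 2 -8 6
2 -7 5
1 -6 5
0 -6 6
0 -7 7
1 -8 7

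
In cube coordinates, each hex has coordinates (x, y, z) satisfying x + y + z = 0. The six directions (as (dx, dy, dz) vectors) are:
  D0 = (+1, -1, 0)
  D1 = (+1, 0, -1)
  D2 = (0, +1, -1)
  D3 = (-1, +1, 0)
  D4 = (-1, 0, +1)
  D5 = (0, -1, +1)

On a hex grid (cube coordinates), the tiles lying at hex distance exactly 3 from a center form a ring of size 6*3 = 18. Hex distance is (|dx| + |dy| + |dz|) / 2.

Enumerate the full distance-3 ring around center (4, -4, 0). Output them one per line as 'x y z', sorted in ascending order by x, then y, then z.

Walk ring at distance 3 from (4, -4, 0):
Start at center + D4*3 = (1, -4, 3)
  hex 0: (1, -4, 3)
  hex 1: (2, -5, 3)
  hex 2: (3, -6, 3)
  hex 3: (4, -7, 3)
  hex 4: (5, -7, 2)
  hex 5: (6, -7, 1)
  hex 6: (7, -7, 0)
  hex 7: (7, -6, -1)
  hex 8: (7, -5, -2)
  hex 9: (7, -4, -3)
  hex 10: (6, -3, -3)
  hex 11: (5, -2, -3)
  hex 12: (4, -1, -3)
  hex 13: (3, -1, -2)
  hex 14: (2, -1, -1)
  hex 15: (1, -1, 0)
  hex 16: (1, -2, 1)
  hex 17: (1, -3, 2)
Sorted: 18 hexes.

Answer: 1 -4 3
1 -3 2
1 -2 1
1 -1 0
2 -5 3
2 -1 -1
3 -6 3
3 -1 -2
4 -7 3
4 -1 -3
5 -7 2
5 -2 -3
6 -7 1
6 -3 -3
7 -7 0
7 -6 -1
7 -5 -2
7 -4 -3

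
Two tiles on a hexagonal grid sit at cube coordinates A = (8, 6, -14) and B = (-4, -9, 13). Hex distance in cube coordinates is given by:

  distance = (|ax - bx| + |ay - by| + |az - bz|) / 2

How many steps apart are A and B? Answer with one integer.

Answer: 27

Derivation:
|ax - bx| = |8 - (-4)| = 12
|ay - by| = |6 - (-9)| = 15
|az - bz| = |-14 - 13| = 27
distance = (12 + 15 + 27) / 2 = 54 / 2 = 27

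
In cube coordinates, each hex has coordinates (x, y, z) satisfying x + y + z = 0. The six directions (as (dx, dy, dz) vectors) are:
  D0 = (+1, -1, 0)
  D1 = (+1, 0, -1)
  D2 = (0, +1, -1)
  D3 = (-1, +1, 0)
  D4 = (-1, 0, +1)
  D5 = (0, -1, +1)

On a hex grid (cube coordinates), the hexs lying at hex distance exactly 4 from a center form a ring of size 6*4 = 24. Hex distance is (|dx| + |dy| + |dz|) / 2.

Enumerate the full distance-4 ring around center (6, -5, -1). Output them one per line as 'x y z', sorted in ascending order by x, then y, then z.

Walk ring at distance 4 from (6, -5, -1):
Start at center + D4*4 = (2, -5, 3)
  hex 0: (2, -5, 3)
  hex 1: (3, -6, 3)
  hex 2: (4, -7, 3)
  hex 3: (5, -8, 3)
  hex 4: (6, -9, 3)
  hex 5: (7, -9, 2)
  hex 6: (8, -9, 1)
  hex 7: (9, -9, 0)
  hex 8: (10, -9, -1)
  hex 9: (10, -8, -2)
  hex 10: (10, -7, -3)
  hex 11: (10, -6, -4)
  hex 12: (10, -5, -5)
  hex 13: (9, -4, -5)
  hex 14: (8, -3, -5)
  hex 15: (7, -2, -5)
  hex 16: (6, -1, -5)
  hex 17: (5, -1, -4)
  hex 18: (4, -1, -3)
  hex 19: (3, -1, -2)
  hex 20: (2, -1, -1)
  hex 21: (2, -2, 0)
  hex 22: (2, -3, 1)
  hex 23: (2, -4, 2)
Sorted: 24 hexes.

Answer: 2 -5 3
2 -4 2
2 -3 1
2 -2 0
2 -1 -1
3 -6 3
3 -1 -2
4 -7 3
4 -1 -3
5 -8 3
5 -1 -4
6 -9 3
6 -1 -5
7 -9 2
7 -2 -5
8 -9 1
8 -3 -5
9 -9 0
9 -4 -5
10 -9 -1
10 -8 -2
10 -7 -3
10 -6 -4
10 -5 -5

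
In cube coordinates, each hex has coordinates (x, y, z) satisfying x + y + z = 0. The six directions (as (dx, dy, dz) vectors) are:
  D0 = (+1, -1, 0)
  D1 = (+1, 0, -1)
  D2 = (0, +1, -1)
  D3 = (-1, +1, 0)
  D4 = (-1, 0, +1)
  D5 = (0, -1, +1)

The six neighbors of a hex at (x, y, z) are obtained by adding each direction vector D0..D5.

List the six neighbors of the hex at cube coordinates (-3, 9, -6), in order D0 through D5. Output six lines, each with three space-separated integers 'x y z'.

Answer: -2 8 -6
-2 9 -7
-3 10 -7
-4 10 -6
-4 9 -5
-3 8 -5

Derivation:
Center: (-3, 9, -6). Add each direction:
  D0: (-3, 9, -6) + (1, -1, 0) = (-2, 8, -6)
  D1: (-3, 9, -6) + (1, 0, -1) = (-2, 9, -7)
  D2: (-3, 9, -6) + (0, 1, -1) = (-3, 10, -7)
  D3: (-3, 9, -6) + (-1, 1, 0) = (-4, 10, -6)
  D4: (-3, 9, -6) + (-1, 0, 1) = (-4, 9, -5)
  D5: (-3, 9, -6) + (0, -1, 1) = (-3, 8, -5)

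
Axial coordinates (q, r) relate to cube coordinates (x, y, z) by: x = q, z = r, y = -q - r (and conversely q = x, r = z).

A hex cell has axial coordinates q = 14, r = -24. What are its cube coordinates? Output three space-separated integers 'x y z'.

Answer: 14 10 -24

Derivation:
x = q = 14
z = r = -24
y = -x - z = -(14) - (-24) = 10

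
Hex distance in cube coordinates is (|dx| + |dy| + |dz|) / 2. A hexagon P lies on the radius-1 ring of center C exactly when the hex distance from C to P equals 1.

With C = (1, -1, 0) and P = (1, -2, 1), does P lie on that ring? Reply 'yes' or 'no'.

|px - cx| = |1 - 1| = 0
|py - cy| = |-2 - (-1)| = 1
|pz - cz| = |1 - 0| = 1
distance = (0+1+1)/2 = 2/2 = 1
radius = 1; distance == radius -> yes

Answer: yes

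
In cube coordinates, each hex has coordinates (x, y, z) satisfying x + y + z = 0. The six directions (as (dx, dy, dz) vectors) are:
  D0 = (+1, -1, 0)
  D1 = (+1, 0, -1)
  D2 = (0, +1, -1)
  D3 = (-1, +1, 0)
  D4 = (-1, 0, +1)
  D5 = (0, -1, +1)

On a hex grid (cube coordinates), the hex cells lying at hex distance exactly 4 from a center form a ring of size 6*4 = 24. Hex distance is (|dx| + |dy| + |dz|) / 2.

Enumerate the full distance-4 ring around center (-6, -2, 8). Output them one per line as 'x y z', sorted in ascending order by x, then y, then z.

Walk ring at distance 4 from (-6, -2, 8):
Start at center + D4*4 = (-10, -2, 12)
  hex 0: (-10, -2, 12)
  hex 1: (-9, -3, 12)
  hex 2: (-8, -4, 12)
  hex 3: (-7, -5, 12)
  hex 4: (-6, -6, 12)
  hex 5: (-5, -6, 11)
  hex 6: (-4, -6, 10)
  hex 7: (-3, -6, 9)
  hex 8: (-2, -6, 8)
  hex 9: (-2, -5, 7)
  hex 10: (-2, -4, 6)
  hex 11: (-2, -3, 5)
  hex 12: (-2, -2, 4)
  hex 13: (-3, -1, 4)
  hex 14: (-4, 0, 4)
  hex 15: (-5, 1, 4)
  hex 16: (-6, 2, 4)
  hex 17: (-7, 2, 5)
  hex 18: (-8, 2, 6)
  hex 19: (-9, 2, 7)
  hex 20: (-10, 2, 8)
  hex 21: (-10, 1, 9)
  hex 22: (-10, 0, 10)
  hex 23: (-10, -1, 11)
Sorted: 24 hexes.

Answer: -10 -2 12
-10 -1 11
-10 0 10
-10 1 9
-10 2 8
-9 -3 12
-9 2 7
-8 -4 12
-8 2 6
-7 -5 12
-7 2 5
-6 -6 12
-6 2 4
-5 -6 11
-5 1 4
-4 -6 10
-4 0 4
-3 -6 9
-3 -1 4
-2 -6 8
-2 -5 7
-2 -4 6
-2 -3 5
-2 -2 4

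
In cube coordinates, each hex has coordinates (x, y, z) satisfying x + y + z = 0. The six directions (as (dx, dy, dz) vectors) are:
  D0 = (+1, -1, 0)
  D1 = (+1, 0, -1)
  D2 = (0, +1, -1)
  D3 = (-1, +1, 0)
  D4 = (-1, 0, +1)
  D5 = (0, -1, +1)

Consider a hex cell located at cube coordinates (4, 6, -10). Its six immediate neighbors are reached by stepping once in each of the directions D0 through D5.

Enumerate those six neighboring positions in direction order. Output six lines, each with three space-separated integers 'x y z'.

Center: (4, 6, -10). Add each direction:
  D0: (4, 6, -10) + (1, -1, 0) = (5, 5, -10)
  D1: (4, 6, -10) + (1, 0, -1) = (5, 6, -11)
  D2: (4, 6, -10) + (0, 1, -1) = (4, 7, -11)
  D3: (4, 6, -10) + (-1, 1, 0) = (3, 7, -10)
  D4: (4, 6, -10) + (-1, 0, 1) = (3, 6, -9)
  D5: (4, 6, -10) + (0, -1, 1) = (4, 5, -9)

Answer: 5 5 -10
5 6 -11
4 7 -11
3 7 -10
3 6 -9
4 5 -9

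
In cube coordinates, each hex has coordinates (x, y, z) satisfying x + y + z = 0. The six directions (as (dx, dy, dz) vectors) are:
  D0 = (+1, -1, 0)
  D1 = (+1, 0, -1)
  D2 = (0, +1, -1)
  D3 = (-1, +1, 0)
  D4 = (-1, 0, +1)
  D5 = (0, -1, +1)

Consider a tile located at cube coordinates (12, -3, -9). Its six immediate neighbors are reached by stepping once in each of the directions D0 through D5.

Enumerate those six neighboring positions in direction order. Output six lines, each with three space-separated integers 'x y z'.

Center: (12, -3, -9). Add each direction:
  D0: (12, -3, -9) + (1, -1, 0) = (13, -4, -9)
  D1: (12, -3, -9) + (1, 0, -1) = (13, -3, -10)
  D2: (12, -3, -9) + (0, 1, -1) = (12, -2, -10)
  D3: (12, -3, -9) + (-1, 1, 0) = (11, -2, -9)
  D4: (12, -3, -9) + (-1, 0, 1) = (11, -3, -8)
  D5: (12, -3, -9) + (0, -1, 1) = (12, -4, -8)

Answer: 13 -4 -9
13 -3 -10
12 -2 -10
11 -2 -9
11 -3 -8
12 -4 -8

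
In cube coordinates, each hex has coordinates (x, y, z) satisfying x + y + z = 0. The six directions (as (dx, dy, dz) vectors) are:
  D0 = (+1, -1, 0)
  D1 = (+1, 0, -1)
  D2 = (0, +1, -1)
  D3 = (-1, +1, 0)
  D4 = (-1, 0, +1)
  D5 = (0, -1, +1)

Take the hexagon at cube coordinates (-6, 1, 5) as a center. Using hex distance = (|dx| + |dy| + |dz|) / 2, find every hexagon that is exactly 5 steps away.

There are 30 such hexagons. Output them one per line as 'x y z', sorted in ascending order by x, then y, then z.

Answer: -11 1 10
-11 2 9
-11 3 8
-11 4 7
-11 5 6
-11 6 5
-10 0 10
-10 6 4
-9 -1 10
-9 6 3
-8 -2 10
-8 6 2
-7 -3 10
-7 6 1
-6 -4 10
-6 6 0
-5 -4 9
-5 5 0
-4 -4 8
-4 4 0
-3 -4 7
-3 3 0
-2 -4 6
-2 2 0
-1 -4 5
-1 -3 4
-1 -2 3
-1 -1 2
-1 0 1
-1 1 0

Derivation:
Walk ring at distance 5 from (-6, 1, 5):
Start at center + D4*5 = (-11, 1, 10)
  hex 0: (-11, 1, 10)
  hex 1: (-10, 0, 10)
  hex 2: (-9, -1, 10)
  hex 3: (-8, -2, 10)
  hex 4: (-7, -3, 10)
  hex 5: (-6, -4, 10)
  hex 6: (-5, -4, 9)
  hex 7: (-4, -4, 8)
  hex 8: (-3, -4, 7)
  hex 9: (-2, -4, 6)
  hex 10: (-1, -4, 5)
  hex 11: (-1, -3, 4)
  hex 12: (-1, -2, 3)
  hex 13: (-1, -1, 2)
  hex 14: (-1, 0, 1)
  hex 15: (-1, 1, 0)
  hex 16: (-2, 2, 0)
  hex 17: (-3, 3, 0)
  hex 18: (-4, 4, 0)
  hex 19: (-5, 5, 0)
  hex 20: (-6, 6, 0)
  hex 21: (-7, 6, 1)
  hex 22: (-8, 6, 2)
  hex 23: (-9, 6, 3)
  hex 24: (-10, 6, 4)
  hex 25: (-11, 6, 5)
  hex 26: (-11, 5, 6)
  hex 27: (-11, 4, 7)
  hex 28: (-11, 3, 8)
  hex 29: (-11, 2, 9)
Sorted: 30 hexes.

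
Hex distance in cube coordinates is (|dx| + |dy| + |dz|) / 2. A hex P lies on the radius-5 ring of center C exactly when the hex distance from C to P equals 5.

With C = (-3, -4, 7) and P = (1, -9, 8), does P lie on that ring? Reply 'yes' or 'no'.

Answer: yes

Derivation:
|px - cx| = |1 - (-3)| = 4
|py - cy| = |-9 - (-4)| = 5
|pz - cz| = |8 - 7| = 1
distance = (4+5+1)/2 = 10/2 = 5
radius = 5; distance == radius -> yes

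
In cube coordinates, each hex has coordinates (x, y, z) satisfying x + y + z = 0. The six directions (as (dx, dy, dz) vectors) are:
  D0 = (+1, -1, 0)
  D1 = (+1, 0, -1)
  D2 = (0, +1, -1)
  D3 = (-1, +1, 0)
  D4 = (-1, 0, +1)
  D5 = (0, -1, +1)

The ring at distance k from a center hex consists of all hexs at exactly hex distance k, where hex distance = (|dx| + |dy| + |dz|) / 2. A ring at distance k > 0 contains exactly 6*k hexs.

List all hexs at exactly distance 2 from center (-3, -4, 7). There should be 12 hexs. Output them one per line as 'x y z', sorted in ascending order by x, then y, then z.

Answer: -5 -4 9
-5 -3 8
-5 -2 7
-4 -5 9
-4 -2 6
-3 -6 9
-3 -2 5
-2 -6 8
-2 -3 5
-1 -6 7
-1 -5 6
-1 -4 5

Derivation:
Walk ring at distance 2 from (-3, -4, 7):
Start at center + D4*2 = (-5, -4, 9)
  hex 0: (-5, -4, 9)
  hex 1: (-4, -5, 9)
  hex 2: (-3, -6, 9)
  hex 3: (-2, -6, 8)
  hex 4: (-1, -6, 7)
  hex 5: (-1, -5, 6)
  hex 6: (-1, -4, 5)
  hex 7: (-2, -3, 5)
  hex 8: (-3, -2, 5)
  hex 9: (-4, -2, 6)
  hex 10: (-5, -2, 7)
  hex 11: (-5, -3, 8)
Sorted: 12 hexes.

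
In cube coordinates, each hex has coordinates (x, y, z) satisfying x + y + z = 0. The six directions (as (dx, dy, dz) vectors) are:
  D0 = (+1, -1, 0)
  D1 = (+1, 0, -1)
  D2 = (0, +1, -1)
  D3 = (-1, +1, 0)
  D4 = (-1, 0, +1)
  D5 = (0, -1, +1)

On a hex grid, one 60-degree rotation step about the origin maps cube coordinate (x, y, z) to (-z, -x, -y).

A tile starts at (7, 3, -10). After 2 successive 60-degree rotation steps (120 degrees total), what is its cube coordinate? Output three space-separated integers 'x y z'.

Answer: 3 -10 7

Derivation:
Start: (7, 3, -10)
Step 1: (7, 3, -10) -> (-(-10), -(7), -(3)) = (10, -7, -3)
Step 2: (10, -7, -3) -> (-(-3), -(10), -(-7)) = (3, -10, 7)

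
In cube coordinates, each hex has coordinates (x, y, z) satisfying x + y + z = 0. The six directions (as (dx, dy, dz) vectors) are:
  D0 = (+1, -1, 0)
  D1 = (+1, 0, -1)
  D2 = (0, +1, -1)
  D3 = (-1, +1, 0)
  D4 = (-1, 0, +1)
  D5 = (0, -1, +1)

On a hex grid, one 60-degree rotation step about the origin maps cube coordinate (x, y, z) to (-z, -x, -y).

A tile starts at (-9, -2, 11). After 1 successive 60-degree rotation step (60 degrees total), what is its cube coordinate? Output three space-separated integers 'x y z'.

Start: (-9, -2, 11)
Step 1: (-9, -2, 11) -> (-(11), -(-9), -(-2)) = (-11, 9, 2)

Answer: -11 9 2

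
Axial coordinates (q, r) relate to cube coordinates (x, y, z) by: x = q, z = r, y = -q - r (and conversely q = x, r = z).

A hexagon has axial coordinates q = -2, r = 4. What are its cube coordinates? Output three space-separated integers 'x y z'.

Answer: -2 -2 4

Derivation:
x = q = -2
z = r = 4
y = -x - z = -(-2) - (4) = -2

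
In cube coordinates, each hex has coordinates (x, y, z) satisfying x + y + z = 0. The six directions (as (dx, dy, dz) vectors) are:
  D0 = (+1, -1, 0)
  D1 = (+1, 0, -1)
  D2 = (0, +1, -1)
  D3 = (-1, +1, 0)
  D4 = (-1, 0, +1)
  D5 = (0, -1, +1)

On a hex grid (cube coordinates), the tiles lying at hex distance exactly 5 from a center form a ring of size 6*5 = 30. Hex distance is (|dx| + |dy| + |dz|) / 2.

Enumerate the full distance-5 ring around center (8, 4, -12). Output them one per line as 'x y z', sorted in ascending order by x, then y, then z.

Walk ring at distance 5 from (8, 4, -12):
Start at center + D4*5 = (3, 4, -7)
  hex 0: (3, 4, -7)
  hex 1: (4, 3, -7)
  hex 2: (5, 2, -7)
  hex 3: (6, 1, -7)
  hex 4: (7, 0, -7)
  hex 5: (8, -1, -7)
  hex 6: (9, -1, -8)
  hex 7: (10, -1, -9)
  hex 8: (11, -1, -10)
  hex 9: (12, -1, -11)
  hex 10: (13, -1, -12)
  hex 11: (13, 0, -13)
  hex 12: (13, 1, -14)
  hex 13: (13, 2, -15)
  hex 14: (13, 3, -16)
  hex 15: (13, 4, -17)
  hex 16: (12, 5, -17)
  hex 17: (11, 6, -17)
  hex 18: (10, 7, -17)
  hex 19: (9, 8, -17)
  hex 20: (8, 9, -17)
  hex 21: (7, 9, -16)
  hex 22: (6, 9, -15)
  hex 23: (5, 9, -14)
  hex 24: (4, 9, -13)
  hex 25: (3, 9, -12)
  hex 26: (3, 8, -11)
  hex 27: (3, 7, -10)
  hex 28: (3, 6, -9)
  hex 29: (3, 5, -8)
Sorted: 30 hexes.

Answer: 3 4 -7
3 5 -8
3 6 -9
3 7 -10
3 8 -11
3 9 -12
4 3 -7
4 9 -13
5 2 -7
5 9 -14
6 1 -7
6 9 -15
7 0 -7
7 9 -16
8 -1 -7
8 9 -17
9 -1 -8
9 8 -17
10 -1 -9
10 7 -17
11 -1 -10
11 6 -17
12 -1 -11
12 5 -17
13 -1 -12
13 0 -13
13 1 -14
13 2 -15
13 3 -16
13 4 -17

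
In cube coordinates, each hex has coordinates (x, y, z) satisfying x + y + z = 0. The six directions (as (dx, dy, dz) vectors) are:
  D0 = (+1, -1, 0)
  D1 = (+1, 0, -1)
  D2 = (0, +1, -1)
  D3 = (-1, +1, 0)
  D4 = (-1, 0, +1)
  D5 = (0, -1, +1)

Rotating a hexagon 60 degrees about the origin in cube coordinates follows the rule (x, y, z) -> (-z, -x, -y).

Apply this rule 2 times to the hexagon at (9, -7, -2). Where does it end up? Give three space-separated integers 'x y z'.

Start: (9, -7, -2)
Step 1: (9, -7, -2) -> (-(-2), -(9), -(-7)) = (2, -9, 7)
Step 2: (2, -9, 7) -> (-(7), -(2), -(-9)) = (-7, -2, 9)

Answer: -7 -2 9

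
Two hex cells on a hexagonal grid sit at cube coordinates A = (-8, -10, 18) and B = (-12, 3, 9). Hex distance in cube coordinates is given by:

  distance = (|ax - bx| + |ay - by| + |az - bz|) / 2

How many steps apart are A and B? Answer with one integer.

|ax - bx| = |-8 - (-12)| = 4
|ay - by| = |-10 - 3| = 13
|az - bz| = |18 - 9| = 9
distance = (4 + 13 + 9) / 2 = 26 / 2 = 13

Answer: 13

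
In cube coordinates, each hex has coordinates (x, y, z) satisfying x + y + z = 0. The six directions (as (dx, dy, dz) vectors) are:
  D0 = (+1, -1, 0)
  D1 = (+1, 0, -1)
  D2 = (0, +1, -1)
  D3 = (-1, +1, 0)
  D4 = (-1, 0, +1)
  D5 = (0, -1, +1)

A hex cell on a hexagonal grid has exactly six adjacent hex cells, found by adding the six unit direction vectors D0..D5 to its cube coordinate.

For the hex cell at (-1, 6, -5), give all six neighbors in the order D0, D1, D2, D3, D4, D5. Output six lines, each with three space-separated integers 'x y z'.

Answer: 0 5 -5
0 6 -6
-1 7 -6
-2 7 -5
-2 6 -4
-1 5 -4

Derivation:
Center: (-1, 6, -5). Add each direction:
  D0: (-1, 6, -5) + (1, -1, 0) = (0, 5, -5)
  D1: (-1, 6, -5) + (1, 0, -1) = (0, 6, -6)
  D2: (-1, 6, -5) + (0, 1, -1) = (-1, 7, -6)
  D3: (-1, 6, -5) + (-1, 1, 0) = (-2, 7, -5)
  D4: (-1, 6, -5) + (-1, 0, 1) = (-2, 6, -4)
  D5: (-1, 6, -5) + (0, -1, 1) = (-1, 5, -4)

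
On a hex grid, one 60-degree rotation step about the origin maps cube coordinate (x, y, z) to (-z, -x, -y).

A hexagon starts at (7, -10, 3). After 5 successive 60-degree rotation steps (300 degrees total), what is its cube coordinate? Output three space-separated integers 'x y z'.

Answer: 10 -3 -7

Derivation:
Start: (7, -10, 3)
Step 1: (7, -10, 3) -> (-(3), -(7), -(-10)) = (-3, -7, 10)
Step 2: (-3, -7, 10) -> (-(10), -(-3), -(-7)) = (-10, 3, 7)
Step 3: (-10, 3, 7) -> (-(7), -(-10), -(3)) = (-7, 10, -3)
Step 4: (-7, 10, -3) -> (-(-3), -(-7), -(10)) = (3, 7, -10)
Step 5: (3, 7, -10) -> (-(-10), -(3), -(7)) = (10, -3, -7)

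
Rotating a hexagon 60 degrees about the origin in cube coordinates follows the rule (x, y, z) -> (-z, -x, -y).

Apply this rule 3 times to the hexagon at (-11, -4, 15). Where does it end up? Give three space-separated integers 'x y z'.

Start: (-11, -4, 15)
Step 1: (-11, -4, 15) -> (-(15), -(-11), -(-4)) = (-15, 11, 4)
Step 2: (-15, 11, 4) -> (-(4), -(-15), -(11)) = (-4, 15, -11)
Step 3: (-4, 15, -11) -> (-(-11), -(-4), -(15)) = (11, 4, -15)

Answer: 11 4 -15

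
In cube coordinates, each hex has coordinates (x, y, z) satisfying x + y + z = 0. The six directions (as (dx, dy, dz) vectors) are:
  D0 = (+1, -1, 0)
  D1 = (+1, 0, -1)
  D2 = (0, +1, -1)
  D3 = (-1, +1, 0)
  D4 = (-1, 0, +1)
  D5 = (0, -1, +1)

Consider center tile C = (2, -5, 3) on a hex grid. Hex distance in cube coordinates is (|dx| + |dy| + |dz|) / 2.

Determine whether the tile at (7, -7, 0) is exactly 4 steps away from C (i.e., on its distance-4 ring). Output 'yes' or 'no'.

Answer: no

Derivation:
|px - cx| = |7 - 2| = 5
|py - cy| = |-7 - (-5)| = 2
|pz - cz| = |0 - 3| = 3
distance = (5+2+3)/2 = 10/2 = 5
radius = 4; distance != radius -> no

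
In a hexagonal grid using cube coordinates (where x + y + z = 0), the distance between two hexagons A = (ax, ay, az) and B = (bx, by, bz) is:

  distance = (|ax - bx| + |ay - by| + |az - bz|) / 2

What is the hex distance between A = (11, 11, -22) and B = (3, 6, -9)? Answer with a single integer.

Answer: 13

Derivation:
|ax - bx| = |11 - 3| = 8
|ay - by| = |11 - 6| = 5
|az - bz| = |-22 - (-9)| = 13
distance = (8 + 5 + 13) / 2 = 26 / 2 = 13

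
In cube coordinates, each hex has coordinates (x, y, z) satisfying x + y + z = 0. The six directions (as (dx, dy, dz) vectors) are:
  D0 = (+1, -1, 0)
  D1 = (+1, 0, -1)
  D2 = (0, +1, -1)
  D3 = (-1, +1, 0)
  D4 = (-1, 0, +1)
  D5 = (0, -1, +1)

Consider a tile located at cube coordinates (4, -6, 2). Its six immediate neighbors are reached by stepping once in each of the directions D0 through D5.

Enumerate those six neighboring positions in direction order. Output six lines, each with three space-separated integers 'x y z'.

Center: (4, -6, 2). Add each direction:
  D0: (4, -6, 2) + (1, -1, 0) = (5, -7, 2)
  D1: (4, -6, 2) + (1, 0, -1) = (5, -6, 1)
  D2: (4, -6, 2) + (0, 1, -1) = (4, -5, 1)
  D3: (4, -6, 2) + (-1, 1, 0) = (3, -5, 2)
  D4: (4, -6, 2) + (-1, 0, 1) = (3, -6, 3)
  D5: (4, -6, 2) + (0, -1, 1) = (4, -7, 3)

Answer: 5 -7 2
5 -6 1
4 -5 1
3 -5 2
3 -6 3
4 -7 3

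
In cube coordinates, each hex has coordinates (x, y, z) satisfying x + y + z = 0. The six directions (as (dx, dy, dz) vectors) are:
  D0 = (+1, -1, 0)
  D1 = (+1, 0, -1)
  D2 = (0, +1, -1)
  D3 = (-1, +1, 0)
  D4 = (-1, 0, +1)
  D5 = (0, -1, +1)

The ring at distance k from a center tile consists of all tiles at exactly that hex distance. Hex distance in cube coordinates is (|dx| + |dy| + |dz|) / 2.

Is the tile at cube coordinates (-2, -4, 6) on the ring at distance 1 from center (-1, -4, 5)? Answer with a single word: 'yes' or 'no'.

|px - cx| = |-2 - (-1)| = 1
|py - cy| = |-4 - (-4)| = 0
|pz - cz| = |6 - 5| = 1
distance = (1+0+1)/2 = 2/2 = 1
radius = 1; distance == radius -> yes

Answer: yes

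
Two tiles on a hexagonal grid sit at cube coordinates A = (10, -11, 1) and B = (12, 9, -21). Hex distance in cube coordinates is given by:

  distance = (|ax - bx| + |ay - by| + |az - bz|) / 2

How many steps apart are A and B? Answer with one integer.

Answer: 22

Derivation:
|ax - bx| = |10 - 12| = 2
|ay - by| = |-11 - 9| = 20
|az - bz| = |1 - (-21)| = 22
distance = (2 + 20 + 22) / 2 = 44 / 2 = 22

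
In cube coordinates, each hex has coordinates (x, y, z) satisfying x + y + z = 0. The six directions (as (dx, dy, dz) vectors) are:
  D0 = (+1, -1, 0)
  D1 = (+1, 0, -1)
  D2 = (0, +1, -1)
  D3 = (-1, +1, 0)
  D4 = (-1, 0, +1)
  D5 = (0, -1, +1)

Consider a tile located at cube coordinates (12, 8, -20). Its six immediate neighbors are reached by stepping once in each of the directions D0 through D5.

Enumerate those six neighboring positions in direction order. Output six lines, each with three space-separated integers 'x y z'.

Answer: 13 7 -20
13 8 -21
12 9 -21
11 9 -20
11 8 -19
12 7 -19

Derivation:
Center: (12, 8, -20). Add each direction:
  D0: (12, 8, -20) + (1, -1, 0) = (13, 7, -20)
  D1: (12, 8, -20) + (1, 0, -1) = (13, 8, -21)
  D2: (12, 8, -20) + (0, 1, -1) = (12, 9, -21)
  D3: (12, 8, -20) + (-1, 1, 0) = (11, 9, -20)
  D4: (12, 8, -20) + (-1, 0, 1) = (11, 8, -19)
  D5: (12, 8, -20) + (0, -1, 1) = (12, 7, -19)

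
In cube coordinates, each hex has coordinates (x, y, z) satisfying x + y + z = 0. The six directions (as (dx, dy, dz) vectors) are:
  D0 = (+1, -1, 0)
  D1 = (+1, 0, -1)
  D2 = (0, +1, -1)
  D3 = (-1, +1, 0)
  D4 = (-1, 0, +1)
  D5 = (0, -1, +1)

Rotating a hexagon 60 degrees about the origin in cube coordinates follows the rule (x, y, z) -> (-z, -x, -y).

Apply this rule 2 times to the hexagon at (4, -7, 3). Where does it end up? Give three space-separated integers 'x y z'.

Start: (4, -7, 3)
Step 1: (4, -7, 3) -> (-(3), -(4), -(-7)) = (-3, -4, 7)
Step 2: (-3, -4, 7) -> (-(7), -(-3), -(-4)) = (-7, 3, 4)

Answer: -7 3 4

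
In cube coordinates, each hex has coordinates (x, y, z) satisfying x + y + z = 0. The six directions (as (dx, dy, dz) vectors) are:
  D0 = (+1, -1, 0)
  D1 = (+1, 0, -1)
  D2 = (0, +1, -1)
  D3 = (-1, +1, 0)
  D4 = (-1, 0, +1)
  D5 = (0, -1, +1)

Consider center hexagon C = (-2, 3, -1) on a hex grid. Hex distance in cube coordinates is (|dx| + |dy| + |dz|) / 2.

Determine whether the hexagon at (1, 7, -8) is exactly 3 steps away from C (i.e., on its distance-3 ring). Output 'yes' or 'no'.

|px - cx| = |1 - (-2)| = 3
|py - cy| = |7 - 3| = 4
|pz - cz| = |-8 - (-1)| = 7
distance = (3+4+7)/2 = 14/2 = 7
radius = 3; distance != radius -> no

Answer: no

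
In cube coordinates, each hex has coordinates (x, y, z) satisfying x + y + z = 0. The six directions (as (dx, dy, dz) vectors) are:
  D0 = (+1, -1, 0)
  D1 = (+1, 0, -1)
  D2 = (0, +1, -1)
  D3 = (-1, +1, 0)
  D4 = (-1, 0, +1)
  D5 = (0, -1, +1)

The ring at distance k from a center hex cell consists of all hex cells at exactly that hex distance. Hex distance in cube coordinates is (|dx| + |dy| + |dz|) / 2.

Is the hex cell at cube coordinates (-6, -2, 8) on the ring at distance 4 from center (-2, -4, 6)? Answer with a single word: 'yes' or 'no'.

Answer: yes

Derivation:
|px - cx| = |-6 - (-2)| = 4
|py - cy| = |-2 - (-4)| = 2
|pz - cz| = |8 - 6| = 2
distance = (4+2+2)/2 = 8/2 = 4
radius = 4; distance == radius -> yes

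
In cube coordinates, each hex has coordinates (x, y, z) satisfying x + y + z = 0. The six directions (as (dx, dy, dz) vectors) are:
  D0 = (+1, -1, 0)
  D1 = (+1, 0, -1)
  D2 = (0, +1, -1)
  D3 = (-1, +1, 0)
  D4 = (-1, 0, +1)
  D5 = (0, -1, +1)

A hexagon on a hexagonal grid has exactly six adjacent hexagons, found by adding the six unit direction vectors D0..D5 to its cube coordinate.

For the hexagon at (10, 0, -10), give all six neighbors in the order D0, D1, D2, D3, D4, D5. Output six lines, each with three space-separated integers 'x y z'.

Center: (10, 0, -10). Add each direction:
  D0: (10, 0, -10) + (1, -1, 0) = (11, -1, -10)
  D1: (10, 0, -10) + (1, 0, -1) = (11, 0, -11)
  D2: (10, 0, -10) + (0, 1, -1) = (10, 1, -11)
  D3: (10, 0, -10) + (-1, 1, 0) = (9, 1, -10)
  D4: (10, 0, -10) + (-1, 0, 1) = (9, 0, -9)
  D5: (10, 0, -10) + (0, -1, 1) = (10, -1, -9)

Answer: 11 -1 -10
11 0 -11
10 1 -11
9 1 -10
9 0 -9
10 -1 -9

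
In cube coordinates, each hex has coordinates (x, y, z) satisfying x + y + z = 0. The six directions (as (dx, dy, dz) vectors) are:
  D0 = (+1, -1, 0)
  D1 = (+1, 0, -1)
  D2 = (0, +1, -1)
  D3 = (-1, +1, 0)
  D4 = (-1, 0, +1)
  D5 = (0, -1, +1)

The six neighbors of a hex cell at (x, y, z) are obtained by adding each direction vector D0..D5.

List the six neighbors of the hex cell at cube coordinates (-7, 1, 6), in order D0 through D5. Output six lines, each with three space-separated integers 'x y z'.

Center: (-7, 1, 6). Add each direction:
  D0: (-7, 1, 6) + (1, -1, 0) = (-6, 0, 6)
  D1: (-7, 1, 6) + (1, 0, -1) = (-6, 1, 5)
  D2: (-7, 1, 6) + (0, 1, -1) = (-7, 2, 5)
  D3: (-7, 1, 6) + (-1, 1, 0) = (-8, 2, 6)
  D4: (-7, 1, 6) + (-1, 0, 1) = (-8, 1, 7)
  D5: (-7, 1, 6) + (0, -1, 1) = (-7, 0, 7)

Answer: -6 0 6
-6 1 5
-7 2 5
-8 2 6
-8 1 7
-7 0 7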